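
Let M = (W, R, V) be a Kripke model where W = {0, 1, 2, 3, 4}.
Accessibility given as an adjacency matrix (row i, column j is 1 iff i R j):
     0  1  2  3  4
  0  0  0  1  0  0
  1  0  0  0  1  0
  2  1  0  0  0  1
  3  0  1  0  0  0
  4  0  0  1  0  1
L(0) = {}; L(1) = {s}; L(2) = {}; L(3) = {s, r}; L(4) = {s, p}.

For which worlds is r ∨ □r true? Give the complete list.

1, 3

Let φ = r ∨ □r. Evaluate φ at each world:
  0 (successors {2}): φ is false.
  1 (successors {3}): φ is true.
  2 (successors {0, 4}): φ is false.
  3 (successors {1}): φ is true.
  4 (successors {2, 4}): φ is false.
For instance, at 0:
  At 0: r is false, □r is false, so r ∨ □r is false.
    At 0: □r requires r at every successor {2}.
      r fails at 2, so □r is false at 0.
Satisfying worlds: {1, 3}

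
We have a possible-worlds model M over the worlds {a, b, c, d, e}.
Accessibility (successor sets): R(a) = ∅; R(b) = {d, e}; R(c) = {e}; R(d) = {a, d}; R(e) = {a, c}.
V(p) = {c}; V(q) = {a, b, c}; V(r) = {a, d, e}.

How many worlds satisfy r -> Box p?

Let φ = r -> Box p. Evaluate φ at each world:
  a (successors ∅): φ is true.
  b (successors {d, e}): φ is true.
  c (successors {e}): φ is true.
  d (successors {a, d}): φ is false.
  e (successors {a, c}): φ is false.
For instance, at e:
  At e: r is true, Box p is false, so r -> Box p is false.
    At e: Box p requires p at every successor {a, c}.
      p fails at a, so Box p is false at e.
Satisfying worlds: {a, b, c}

3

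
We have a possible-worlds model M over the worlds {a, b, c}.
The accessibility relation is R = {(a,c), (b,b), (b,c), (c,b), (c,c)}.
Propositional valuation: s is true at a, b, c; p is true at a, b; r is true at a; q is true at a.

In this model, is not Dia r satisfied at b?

Yes

At b: Dia r is false, so not Dia r is true.
  At b: Dia r requires r at some successor in {b, c}.
    At b: r is false.
    At c: r is false.
  So Dia r is false at b.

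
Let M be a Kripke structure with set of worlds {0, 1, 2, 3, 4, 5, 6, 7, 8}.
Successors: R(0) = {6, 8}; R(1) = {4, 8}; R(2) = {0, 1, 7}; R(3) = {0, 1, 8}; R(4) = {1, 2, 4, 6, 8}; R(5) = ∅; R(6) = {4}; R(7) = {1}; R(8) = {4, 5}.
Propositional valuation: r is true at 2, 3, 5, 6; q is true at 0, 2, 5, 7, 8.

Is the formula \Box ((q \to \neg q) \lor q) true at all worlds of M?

Recall that \Box ψ holds at a world iff ψ holds at every accessible world, and \Diamond ψ holds iff ψ holds at some accessible world.
Let φ = \Box ((q \to \neg q) \lor q). Evaluate φ at each world:
  0 (successors {6, 8}): φ is true.
  1 (successors {4, 8}): φ is true.
  2 (successors {0, 1, 7}): φ is true.
  3 (successors {0, 1, 8}): φ is true.
  4 (successors {1, 2, 4, 6, 8}): φ is true.
  5 (successors ∅): φ is true.
  6 (successors {4}): φ is true.
  7 (successors {1}): φ is true.
  8 (successors {4, 5}): φ is true.
For instance, at 3:
  At 3: \Box ((q \to \neg q) \lor q) requires (q \to \neg q) \lor q at every successor {0, 1, 8}.
    At 0: (q \to \neg q) \lor q is true.
    At 1: (q \to \neg q) \lor q is true.
    At 8: (q \to \neg q) \lor q is true.
  So \Box ((q \to \neg q) \lor q) is true at 3.

Yes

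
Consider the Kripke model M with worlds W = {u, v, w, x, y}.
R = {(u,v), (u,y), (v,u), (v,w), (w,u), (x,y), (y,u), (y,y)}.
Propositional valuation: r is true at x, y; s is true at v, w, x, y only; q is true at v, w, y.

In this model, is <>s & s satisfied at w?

Recall that <>ψ holds at a world iff ψ holds at some accessible world.
At w: <>s is false, s is true, so <>s & s is false.
  At w: <>s requires s at some successor in {u}.
    At u: s is false.
  So <>s is false at w.

No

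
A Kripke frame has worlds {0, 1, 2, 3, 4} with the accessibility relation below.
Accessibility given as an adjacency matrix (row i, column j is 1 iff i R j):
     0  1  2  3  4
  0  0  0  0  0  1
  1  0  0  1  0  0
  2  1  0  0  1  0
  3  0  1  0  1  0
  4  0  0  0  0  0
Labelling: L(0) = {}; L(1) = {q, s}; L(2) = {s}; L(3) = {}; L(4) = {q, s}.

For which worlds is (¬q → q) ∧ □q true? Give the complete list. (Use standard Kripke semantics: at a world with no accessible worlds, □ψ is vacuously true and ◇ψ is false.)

4

Recall that □ψ holds at a world iff ψ holds at every accessible world, and ◇ψ holds iff ψ holds at some accessible world.
Let φ = (¬q → q) ∧ □q. Evaluate φ at each world:
  0 (successors {4}): φ is false.
  1 (successors {2}): φ is false.
  2 (successors {0, 3}): φ is false.
  3 (successors {1, 3}): φ is false.
  4 (successors ∅): φ is true.
For instance, at 3:
  At 3: ¬q → q is false, □q is false, so (¬q → q) ∧ □q is false.
    At 3: □q requires q at every successor {1, 3}.
      q fails at 3, so □q is false at 3.
Satisfying worlds: {4}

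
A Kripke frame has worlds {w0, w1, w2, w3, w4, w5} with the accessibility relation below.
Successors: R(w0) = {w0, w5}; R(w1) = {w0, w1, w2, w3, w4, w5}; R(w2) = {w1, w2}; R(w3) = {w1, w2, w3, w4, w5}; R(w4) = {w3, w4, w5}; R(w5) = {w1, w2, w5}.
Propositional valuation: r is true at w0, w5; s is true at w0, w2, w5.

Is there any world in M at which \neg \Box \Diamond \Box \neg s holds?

Yes

Recall that \Box ψ holds at a world iff ψ holds at every accessible world, and \Diamond ψ holds iff ψ holds at some accessible world.
Let φ = \neg \Box \Diamond \Box \neg s. Evaluate φ at each world:
  w0 (successors {w0, w5}): φ is true.
  w1 (successors {w0, w1, w2, w3, w4, w5}): φ is true.
  w2 (successors {w1, w2}): φ is true.
  w3 (successors {w1, w2, w3, w4, w5}): φ is true.
  w4 (successors {w3, w4, w5}): φ is true.
  w5 (successors {w1, w2, w5}): φ is true.
Detail at w0 (witness):
  At w0: \Box \Diamond \Box \neg s is false, so \neg \Box \Diamond \Box \neg s is true.
    At w0: \Box \Diamond \Box \neg s requires \Diamond \Box \neg s at every successor {w0, w5}.
      \Diamond \Box \neg s fails at w0, so \Box \Diamond \Box \neg s is false at w0.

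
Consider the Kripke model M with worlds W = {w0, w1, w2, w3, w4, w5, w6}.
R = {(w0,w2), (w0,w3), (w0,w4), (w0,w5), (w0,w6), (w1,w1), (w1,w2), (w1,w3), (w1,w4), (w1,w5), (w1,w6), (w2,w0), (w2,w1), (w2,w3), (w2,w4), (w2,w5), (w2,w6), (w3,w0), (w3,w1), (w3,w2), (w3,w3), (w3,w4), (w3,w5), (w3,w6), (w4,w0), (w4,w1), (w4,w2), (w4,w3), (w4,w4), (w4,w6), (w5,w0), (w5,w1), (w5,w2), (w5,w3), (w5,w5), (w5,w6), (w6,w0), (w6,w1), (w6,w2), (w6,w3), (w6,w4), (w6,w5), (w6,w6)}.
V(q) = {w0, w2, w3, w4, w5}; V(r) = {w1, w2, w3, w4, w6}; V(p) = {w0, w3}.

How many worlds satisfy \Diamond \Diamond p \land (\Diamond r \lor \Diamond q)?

Let φ = \Diamond \Diamond p \land (\Diamond r \lor \Diamond q). Evaluate φ at each world:
  w0 (successors {w2, w3, w4, w5, w6}): φ is true.
  w1 (successors {w1, w2, w3, w4, w5, w6}): φ is true.
  w2 (successors {w0, w1, w3, w4, w5, w6}): φ is true.
  w3 (successors {w0, w1, w2, w3, w4, w5, w6}): φ is true.
  w4 (successors {w0, w1, w2, w3, w4, w6}): φ is true.
  w5 (successors {w0, w1, w2, w3, w5, w6}): φ is true.
  w6 (successors {w0, w1, w2, w3, w4, w5, w6}): φ is true.
For instance, at w2:
  At w2: \Diamond \Diamond p is true, \Diamond r \lor \Diamond q is true, so \Diamond \Diamond p \land (\Diamond r \lor \Diamond q) is true.
    At w2: \Diamond \Diamond p requires \Diamond p at some successor in {w0, w1, w3, w4, w5, w6}.
      \Diamond p holds at w0, so \Diamond \Diamond p is true at w2.
    At w2: \Diamond r is true, \Diamond q is true, so \Diamond r \lor \Diamond q is true.
      At w2: \Diamond r requires r at some successor in {w0, w1, w3, w4, w5, w6}.
        r holds at w1, so \Diamond r is true at w2.
      At w2: \Diamond q requires q at some successor in {w0, w1, w3, w4, w5, w6}.
        q holds at w0, so \Diamond q is true at w2.
Satisfying worlds: {w0, w1, w2, w3, w4, w5, w6}

7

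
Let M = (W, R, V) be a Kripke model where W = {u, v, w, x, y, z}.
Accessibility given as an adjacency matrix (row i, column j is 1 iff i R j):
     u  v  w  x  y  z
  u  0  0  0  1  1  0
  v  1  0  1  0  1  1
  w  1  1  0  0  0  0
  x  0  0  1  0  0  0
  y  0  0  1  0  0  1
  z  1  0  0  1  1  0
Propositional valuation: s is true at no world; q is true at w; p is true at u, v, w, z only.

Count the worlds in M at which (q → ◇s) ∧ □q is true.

Let φ = (q → ◇s) ∧ □q. Evaluate φ at each world:
  u (successors {x, y}): φ is false.
  v (successors {u, w, y, z}): φ is false.
  w (successors {u, v}): φ is false.
  x (successors {w}): φ is true.
  y (successors {w, z}): φ is false.
  z (successors {u, x, y}): φ is false.
For instance, at u:
  At u: q → ◇s is true, □q is false, so (q → ◇s) ∧ □q is false.
    At u: q is false, ◇s is false, so q → ◇s is true.
      At u: ◇s requires s at some successor in {x, y}.
        At x: s is false.
        At y: s is false.
      So ◇s is false at u.
    At u: □q requires q at every successor {x, y}.
      q fails at x, so □q is false at u.
Satisfying worlds: {x}

1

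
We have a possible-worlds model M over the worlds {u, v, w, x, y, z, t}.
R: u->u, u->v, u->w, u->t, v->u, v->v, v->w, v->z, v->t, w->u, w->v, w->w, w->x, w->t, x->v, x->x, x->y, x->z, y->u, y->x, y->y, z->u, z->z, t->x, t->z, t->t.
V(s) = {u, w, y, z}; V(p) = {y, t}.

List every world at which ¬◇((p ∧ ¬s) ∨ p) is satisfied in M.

Let φ = ¬◇((p ∧ ¬s) ∨ p). Evaluate φ at each world:
  u (successors {u, v, w, t}): φ is false.
  v (successors {u, v, w, z, t}): φ is false.
  w (successors {u, v, w, x, t}): φ is false.
  x (successors {v, x, y, z}): φ is false.
  y (successors {u, x, y}): φ is false.
  z (successors {u, z}): φ is true.
  t (successors {x, z, t}): φ is false.
For instance, at v:
  At v: ◇((p ∧ ¬s) ∨ p) is true, so ¬◇((p ∧ ¬s) ∨ p) is false.
    At v: ◇((p ∧ ¬s) ∨ p) requires (p ∧ ¬s) ∨ p at some successor in {u, v, w, z, t}.
      (p ∧ ¬s) ∨ p holds at t, so ◇((p ∧ ¬s) ∨ p) is true at v.
Satisfying worlds: {z}

z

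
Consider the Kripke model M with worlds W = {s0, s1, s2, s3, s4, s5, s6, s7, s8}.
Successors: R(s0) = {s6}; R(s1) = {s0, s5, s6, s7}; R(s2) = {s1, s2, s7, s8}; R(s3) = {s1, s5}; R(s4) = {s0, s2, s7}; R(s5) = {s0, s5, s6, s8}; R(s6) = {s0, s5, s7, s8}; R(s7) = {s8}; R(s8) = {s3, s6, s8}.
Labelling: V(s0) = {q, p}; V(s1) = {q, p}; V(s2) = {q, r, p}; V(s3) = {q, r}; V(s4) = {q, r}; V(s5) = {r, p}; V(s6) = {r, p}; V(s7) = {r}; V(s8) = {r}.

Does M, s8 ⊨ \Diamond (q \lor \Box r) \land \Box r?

At s8: \Diamond (q \lor \Box r) is true, \Box r is true, so \Diamond (q \lor \Box r) \land \Box r is true.
  At s8: \Diamond (q \lor \Box r) requires q \lor \Box r at some successor in {s3, s6, s8}.
    q \lor \Box r holds at s3, so \Diamond (q \lor \Box r) is true at s8.
      At s3: q is true, \Box r is false, so q \lor \Box r is true.
  At s8: \Box r requires r at every successor {s3, s6, s8}.
    At s3: r is true.
    At s6: r is true.
    At s8: r is true.
  So \Box r is true at s8.

Yes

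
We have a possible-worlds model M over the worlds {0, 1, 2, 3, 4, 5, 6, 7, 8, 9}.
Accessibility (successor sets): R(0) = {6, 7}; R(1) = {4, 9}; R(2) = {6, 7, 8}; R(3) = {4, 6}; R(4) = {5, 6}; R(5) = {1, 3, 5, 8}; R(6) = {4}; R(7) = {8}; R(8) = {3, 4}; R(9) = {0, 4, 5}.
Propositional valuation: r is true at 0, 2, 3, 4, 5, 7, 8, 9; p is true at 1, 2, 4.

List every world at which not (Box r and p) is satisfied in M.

0, 2, 3, 4, 5, 6, 7, 8, 9

Let φ = not (Box r and p). Evaluate φ at each world:
  0 (successors {6, 7}): φ is true.
  1 (successors {4, 9}): φ is false.
  2 (successors {6, 7, 8}): φ is true.
  3 (successors {4, 6}): φ is true.
  4 (successors {5, 6}): φ is true.
  5 (successors {1, 3, 5, 8}): φ is true.
  6 (successors {4}): φ is true.
  7 (successors {8}): φ is true.
  8 (successors {3, 4}): φ is true.
  9 (successors {0, 4, 5}): φ is true.
For instance, at 1:
  At 1: Box r and p is true, so not (Box r and p) is false.
    At 1: Box r is true, p is true, so Box r and p is true.
      At 1: Box r requires r at every successor {4, 9}.
        At 4: r is true.
        At 9: r is true.
      So Box r is true at 1.
Satisfying worlds: {0, 2, 3, 4, 5, 6, 7, 8, 9}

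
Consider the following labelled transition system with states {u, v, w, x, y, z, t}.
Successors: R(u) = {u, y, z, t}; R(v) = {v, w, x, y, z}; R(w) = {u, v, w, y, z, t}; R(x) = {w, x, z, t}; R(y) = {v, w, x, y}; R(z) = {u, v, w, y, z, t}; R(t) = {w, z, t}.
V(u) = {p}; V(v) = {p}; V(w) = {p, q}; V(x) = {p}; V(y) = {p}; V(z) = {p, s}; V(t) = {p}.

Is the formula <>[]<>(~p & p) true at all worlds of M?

Recall that []ψ holds at a world iff ψ holds at every accessible world, and <>ψ holds iff ψ holds at some accessible world.
Let φ = <>[]<>(~p & p). Evaluate φ at each world:
  u (successors {u, y, z, t}): φ is false.
  v (successors {v, w, x, y, z}): φ is false.
  w (successors {u, v, w, y, z, t}): φ is false.
  x (successors {w, x, z, t}): φ is false.
  y (successors {v, w, x, y}): φ is false.
  z (successors {u, v, w, y, z, t}): φ is false.
  t (successors {w, z, t}): φ is false.
Detail at u (counterexample):
  At u: <>[]<>(~p & p) requires []<>(~p & p) at some successor in {u, y, z, t}.
    At u: []<>(~p & p) is false.
    At y: []<>(~p & p) is false.
    At z: []<>(~p & p) is false.
    At t: []<>(~p & p) is false.
  So <>[]<>(~p & p) is false at u.

No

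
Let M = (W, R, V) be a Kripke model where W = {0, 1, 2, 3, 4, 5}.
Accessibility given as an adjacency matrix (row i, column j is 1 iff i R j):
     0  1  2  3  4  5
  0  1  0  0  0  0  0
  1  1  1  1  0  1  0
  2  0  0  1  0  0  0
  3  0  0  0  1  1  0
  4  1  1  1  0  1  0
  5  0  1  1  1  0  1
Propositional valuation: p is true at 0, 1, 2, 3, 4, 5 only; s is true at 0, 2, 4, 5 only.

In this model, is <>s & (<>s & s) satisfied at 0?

At 0: <>s is true, <>s & s is true, so <>s & (<>s & s) is true.
  At 0: <>s requires s at some successor in {0}.
    s holds at 0, so <>s is true at 0.
  At 0: <>s is true, s is true, so <>s & s is true.
    At 0: <>s requires s at some successor in {0}.
      s holds at 0, so <>s is true at 0.

Yes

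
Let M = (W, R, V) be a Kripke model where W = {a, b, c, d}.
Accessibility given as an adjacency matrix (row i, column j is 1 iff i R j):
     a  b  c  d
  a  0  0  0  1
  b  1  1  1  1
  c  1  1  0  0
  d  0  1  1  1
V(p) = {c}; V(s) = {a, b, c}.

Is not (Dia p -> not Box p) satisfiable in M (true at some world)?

Let φ = not (Dia p -> not Box p). Evaluate φ at each world:
  a (successors {d}): φ is false.
  b (successors {a, b, c, d}): φ is false.
  c (successors {a, b}): φ is false.
  d (successors {b, c, d}): φ is false.
For instance, at d:
  At d: Dia p -> not Box p is true, so not (Dia p -> not Box p) is false.
    At d: Dia p is true, not Box p is true, so Dia p -> not Box p is true.
      At d: Dia p requires p at some successor in {b, c, d}.
        p holds at c, so Dia p is true at d.
      At d: Box p is false, so not Box p is true.

No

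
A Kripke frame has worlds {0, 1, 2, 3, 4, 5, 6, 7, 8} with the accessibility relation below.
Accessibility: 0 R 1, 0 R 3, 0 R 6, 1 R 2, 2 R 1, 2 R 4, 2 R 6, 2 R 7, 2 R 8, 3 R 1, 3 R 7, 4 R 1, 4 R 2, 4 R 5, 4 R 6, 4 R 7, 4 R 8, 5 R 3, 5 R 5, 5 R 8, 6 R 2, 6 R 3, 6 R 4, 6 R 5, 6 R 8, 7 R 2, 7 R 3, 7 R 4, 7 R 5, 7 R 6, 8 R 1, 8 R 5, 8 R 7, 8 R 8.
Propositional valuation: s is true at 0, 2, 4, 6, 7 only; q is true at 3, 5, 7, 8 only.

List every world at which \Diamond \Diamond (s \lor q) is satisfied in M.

0, 1, 2, 3, 4, 5, 6, 7, 8

Let φ = \Diamond \Diamond (s \lor q). Evaluate φ at each world:
  0 (successors {1, 3, 6}): φ is true.
  1 (successors {2}): φ is true.
  2 (successors {1, 4, 6, 7, 8}): φ is true.
  3 (successors {1, 7}): φ is true.
  4 (successors {1, 2, 5, 6, 7, 8}): φ is true.
  5 (successors {3, 5, 8}): φ is true.
  6 (successors {2, 3, 4, 5, 8}): φ is true.
  7 (successors {2, 3, 4, 5, 6}): φ is true.
  8 (successors {1, 5, 7, 8}): φ is true.
For instance, at 5:
  At 5: \Diamond \Diamond (s \lor q) requires \Diamond (s \lor q) at some successor in {3, 5, 8}.
    \Diamond (s \lor q) holds at 3, so \Diamond \Diamond (s \lor q) is true at 5.
      At 3: \Diamond (s \lor q) requires s \lor q at some successor in {1, 7}.
        s \lor q holds at 7, so \Diamond (s \lor q) is true at 3.
Satisfying worlds: {0, 1, 2, 3, 4, 5, 6, 7, 8}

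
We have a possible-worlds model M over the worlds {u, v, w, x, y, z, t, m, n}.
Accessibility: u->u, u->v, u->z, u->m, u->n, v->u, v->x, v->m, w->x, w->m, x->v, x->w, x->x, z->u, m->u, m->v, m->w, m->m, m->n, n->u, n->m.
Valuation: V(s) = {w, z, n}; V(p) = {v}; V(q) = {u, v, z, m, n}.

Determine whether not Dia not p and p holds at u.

At u: not Dia not p is false, p is false, so not Dia not p and p is false.
  At u: Dia not p is true, so not Dia not p is false.
    At u: Dia not p requires not p at some successor in {u, v, z, m, n}.
      not p holds at u, so Dia not p is true at u.

No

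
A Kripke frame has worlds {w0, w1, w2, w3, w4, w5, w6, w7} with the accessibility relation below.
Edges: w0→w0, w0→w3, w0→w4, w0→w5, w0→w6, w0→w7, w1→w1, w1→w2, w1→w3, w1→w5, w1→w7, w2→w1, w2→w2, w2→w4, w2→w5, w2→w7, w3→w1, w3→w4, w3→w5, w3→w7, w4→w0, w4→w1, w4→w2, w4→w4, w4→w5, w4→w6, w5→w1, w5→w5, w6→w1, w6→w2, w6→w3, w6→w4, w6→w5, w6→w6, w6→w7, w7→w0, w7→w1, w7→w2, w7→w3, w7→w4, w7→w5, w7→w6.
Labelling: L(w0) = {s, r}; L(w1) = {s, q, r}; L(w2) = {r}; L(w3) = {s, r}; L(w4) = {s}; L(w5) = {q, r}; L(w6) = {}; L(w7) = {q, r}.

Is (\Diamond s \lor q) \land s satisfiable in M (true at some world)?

Yes

Let φ = (\Diamond s \lor q) \land s. Evaluate φ at each world:
  w0 (successors {w0, w3, w4, w5, w6, w7}): φ is true.
  w1 (successors {w1, w2, w3, w5, w7}): φ is true.
  w2 (successors {w1, w2, w4, w5, w7}): φ is false.
  w3 (successors {w1, w4, w5, w7}): φ is true.
  w4 (successors {w0, w1, w2, w4, w5, w6}): φ is true.
  w5 (successors {w1, w5}): φ is false.
  w6 (successors {w1, w2, w3, w4, w5, w6, w7}): φ is false.
  w7 (successors {w0, w1, w2, w3, w4, w5, w6}): φ is false.
Detail at w0 (witness):
  At w0: \Diamond s \lor q is true, s is true, so (\Diamond s \lor q) \land s is true.
    At w0: \Diamond s is true, q is false, so \Diamond s \lor q is true.
      At w0: \Diamond s requires s at some successor in {w0, w3, w4, w5, w6, w7}.
        s holds at w0, so \Diamond s is true at w0.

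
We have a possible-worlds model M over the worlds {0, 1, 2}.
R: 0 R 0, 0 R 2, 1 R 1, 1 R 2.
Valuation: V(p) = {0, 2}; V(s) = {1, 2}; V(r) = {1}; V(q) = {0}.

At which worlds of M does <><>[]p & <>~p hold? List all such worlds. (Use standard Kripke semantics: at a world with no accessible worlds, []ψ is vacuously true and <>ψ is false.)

1

Let φ = <><>[]p & <>~p. Evaluate φ at each world:
  0 (successors {0, 2}): φ is false.
  1 (successors {1, 2}): φ is true.
  2 (successors ∅): φ is false.
For instance, at 0:
  At 0: <><>[]p is true, <>~p is false, so <><>[]p & <>~p is false.
    At 0: <><>[]p requires <>[]p at some successor in {0, 2}.
      <>[]p holds at 0, so <><>[]p is true at 0.
    At 0: <>~p requires ~p at some successor in {0, 2}.
      At 0: ~p is false.
      At 2: ~p is false.
    So <>~p is false at 0.
Satisfying worlds: {1}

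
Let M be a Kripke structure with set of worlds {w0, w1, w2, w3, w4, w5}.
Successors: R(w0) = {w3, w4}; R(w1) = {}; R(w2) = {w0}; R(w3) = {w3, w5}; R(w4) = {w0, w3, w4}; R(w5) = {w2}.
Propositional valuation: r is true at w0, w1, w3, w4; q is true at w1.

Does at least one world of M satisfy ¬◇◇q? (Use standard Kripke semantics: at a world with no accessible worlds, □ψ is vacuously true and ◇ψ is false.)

Yes

Let φ = ¬◇◇q. Evaluate φ at each world:
  w0 (successors {w3, w4}): φ is true.
  w1 (successors ∅): φ is true.
  w2 (successors {w0}): φ is true.
  w3 (successors {w3, w5}): φ is true.
  w4 (successors {w0, w3, w4}): φ is true.
  w5 (successors {w2}): φ is true.
Detail at w0 (witness):
  At w0: ◇◇q is false, so ¬◇◇q is true.
    At w0: ◇◇q requires ◇q at some successor in {w3, w4}.
      At w3: ◇q is false.
      At w4: ◇q is false.
    So ◇◇q is false at w0.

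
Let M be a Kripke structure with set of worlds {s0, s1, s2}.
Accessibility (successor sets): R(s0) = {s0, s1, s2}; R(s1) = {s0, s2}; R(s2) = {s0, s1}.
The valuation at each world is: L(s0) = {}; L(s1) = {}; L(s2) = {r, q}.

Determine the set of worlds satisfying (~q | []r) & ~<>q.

Let φ = (~q | []r) & ~<>q. Evaluate φ at each world:
  s0 (successors {s0, s1, s2}): φ is false.
  s1 (successors {s0, s2}): φ is false.
  s2 (successors {s0, s1}): φ is false.
For instance, at s2:
  At s2: ~q | []r is false, ~<>q is true, so (~q | []r) & ~<>q is false.
    At s2: ~q is false, []r is false, so ~q | []r is false.
      At s2: []r requires r at every successor {s0, s1}.
        r fails at s0, so []r is false at s2.
    At s2: <>q is false, so ~<>q is true.
      At s2: <>q requires q at some successor in {s0, s1}.
        At s0: q is false.
        At s1: q is false.
      So <>q is false at s2.
Satisfying worlds: none.

none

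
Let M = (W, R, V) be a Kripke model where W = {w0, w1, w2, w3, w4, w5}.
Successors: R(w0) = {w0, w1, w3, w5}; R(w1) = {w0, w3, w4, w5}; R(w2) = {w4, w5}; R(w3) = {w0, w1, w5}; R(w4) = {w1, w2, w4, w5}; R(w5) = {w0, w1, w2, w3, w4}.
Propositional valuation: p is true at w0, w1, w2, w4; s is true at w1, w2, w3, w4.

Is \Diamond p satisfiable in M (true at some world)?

Let φ = \Diamond p. Evaluate φ at each world:
  w0 (successors {w0, w1, w3, w5}): φ is true.
  w1 (successors {w0, w3, w4, w5}): φ is true.
  w2 (successors {w4, w5}): φ is true.
  w3 (successors {w0, w1, w5}): φ is true.
  w4 (successors {w1, w2, w4, w5}): φ is true.
  w5 (successors {w0, w1, w2, w3, w4}): φ is true.
Detail at w0 (witness):
  At w0: \Diamond p requires p at some successor in {w0, w1, w3, w5}.
    p holds at w0, so \Diamond p is true at w0.

Yes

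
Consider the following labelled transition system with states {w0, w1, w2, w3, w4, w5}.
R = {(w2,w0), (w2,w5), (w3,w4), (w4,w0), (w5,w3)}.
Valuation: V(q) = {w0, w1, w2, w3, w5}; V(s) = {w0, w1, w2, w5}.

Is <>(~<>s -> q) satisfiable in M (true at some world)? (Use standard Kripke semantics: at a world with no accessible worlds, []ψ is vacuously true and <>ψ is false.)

Yes

Recall that <>ψ holds at a world iff ψ holds at some accessible world.
Let φ = <>(~<>s -> q). Evaluate φ at each world:
  w0 (successors ∅): φ is false.
  w1 (successors ∅): φ is false.
  w2 (successors {w0, w5}): φ is true.
  w3 (successors {w4}): φ is true.
  w4 (successors {w0}): φ is true.
  w5 (successors {w3}): φ is true.
Detail at w2 (witness):
  At w2: <>(~<>s -> q) requires ~<>s -> q at some successor in {w0, w5}.
    ~<>s -> q holds at w0, so <>(~<>s -> q) is true at w2.
      At w0: ~<>s is true, q is true, so ~<>s -> q is true.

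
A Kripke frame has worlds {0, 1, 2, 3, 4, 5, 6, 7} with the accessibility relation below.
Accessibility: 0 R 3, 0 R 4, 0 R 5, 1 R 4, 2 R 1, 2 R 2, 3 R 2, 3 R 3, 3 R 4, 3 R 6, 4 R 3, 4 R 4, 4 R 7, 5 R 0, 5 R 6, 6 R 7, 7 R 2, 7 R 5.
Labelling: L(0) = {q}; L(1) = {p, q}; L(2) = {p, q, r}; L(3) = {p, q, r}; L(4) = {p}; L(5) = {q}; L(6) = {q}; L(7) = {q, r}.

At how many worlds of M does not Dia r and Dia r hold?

0

Recall that Dia ψ holds at a world iff ψ holds at some accessible world.
Let φ = not Dia r and Dia r. Evaluate φ at each world:
  0 (successors {3, 4, 5}): φ is false.
  1 (successors {4}): φ is false.
  2 (successors {1, 2}): φ is false.
  3 (successors {2, 3, 4, 6}): φ is false.
  4 (successors {3, 4, 7}): φ is false.
  5 (successors {0, 6}): φ is false.
  6 (successors {7}): φ is false.
  7 (successors {2, 5}): φ is false.
For instance, at 7:
  At 7: not Dia r is false, Dia r is true, so not Dia r and Dia r is false.
    At 7: Dia r is true, so not Dia r is false.
      At 7: Dia r requires r at some successor in {2, 5}.
        r holds at 2, so Dia r is true at 7.
    At 7: Dia r requires r at some successor in {2, 5}.
      r holds at 2, so Dia r is true at 7.
Satisfying worlds: none.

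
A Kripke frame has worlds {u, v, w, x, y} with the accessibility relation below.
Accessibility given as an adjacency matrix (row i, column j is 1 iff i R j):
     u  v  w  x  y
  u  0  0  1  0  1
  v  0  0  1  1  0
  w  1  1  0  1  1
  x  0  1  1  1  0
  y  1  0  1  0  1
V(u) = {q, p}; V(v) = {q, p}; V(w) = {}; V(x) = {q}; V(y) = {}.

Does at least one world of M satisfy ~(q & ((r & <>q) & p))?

Yes

Let φ = ~(q & ((r & <>q) & p)). Evaluate φ at each world:
  u (successors {w, y}): φ is true.
  v (successors {w, x}): φ is true.
  w (successors {u, v, x, y}): φ is true.
  x (successors {v, w, x}): φ is true.
  y (successors {u, w, y}): φ is true.
Detail at u (witness):
  At u: q & ((r & <>q) & p) is false, so ~(q & ((r & <>q) & p)) is true.
    At u: q is true, (r & <>q) & p is false, so q & ((r & <>q) & p) is false.
      At u: r & <>q is false, p is true, so (r & <>q) & p is false.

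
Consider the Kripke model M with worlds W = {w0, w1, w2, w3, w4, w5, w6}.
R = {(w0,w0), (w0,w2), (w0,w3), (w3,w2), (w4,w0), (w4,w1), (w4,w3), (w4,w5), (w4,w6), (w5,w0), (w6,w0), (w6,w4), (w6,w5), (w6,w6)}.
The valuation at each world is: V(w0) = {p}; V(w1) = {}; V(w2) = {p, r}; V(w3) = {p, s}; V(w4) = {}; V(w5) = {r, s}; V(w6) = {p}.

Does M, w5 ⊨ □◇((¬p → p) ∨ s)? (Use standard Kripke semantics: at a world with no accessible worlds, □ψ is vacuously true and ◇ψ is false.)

Yes

At w5: □◇((¬p → p) ∨ s) requires ◇((¬p → p) ∨ s) at every successor {w0}.
    At w0: ◇((¬p → p) ∨ s) requires (¬p → p) ∨ s at some successor in {w0, w2, w3}.
      (¬p → p) ∨ s holds at w0, so ◇((¬p → p) ∨ s) is true at w0.
So □◇((¬p → p) ∨ s) is true at w5.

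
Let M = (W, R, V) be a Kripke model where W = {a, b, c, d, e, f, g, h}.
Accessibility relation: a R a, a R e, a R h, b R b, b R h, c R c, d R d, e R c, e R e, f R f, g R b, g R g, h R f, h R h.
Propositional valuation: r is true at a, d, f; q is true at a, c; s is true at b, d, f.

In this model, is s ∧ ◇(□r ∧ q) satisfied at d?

At d: s is true, ◇(□r ∧ q) is false, so s ∧ ◇(□r ∧ q) is false.
  At d: ◇(□r ∧ q) requires □r ∧ q at some successor in {d}.
    At d: □r ∧ q is false.
  So ◇(□r ∧ q) is false at d.

No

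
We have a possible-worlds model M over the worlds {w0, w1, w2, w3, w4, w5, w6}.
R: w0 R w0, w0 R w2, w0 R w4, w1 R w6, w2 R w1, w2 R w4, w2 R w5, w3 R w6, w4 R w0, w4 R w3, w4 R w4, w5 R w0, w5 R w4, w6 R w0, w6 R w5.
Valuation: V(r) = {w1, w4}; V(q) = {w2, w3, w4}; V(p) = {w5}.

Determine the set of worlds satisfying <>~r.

Let φ = <>~r. Evaluate φ at each world:
  w0 (successors {w0, w2, w4}): φ is true.
  w1 (successors {w6}): φ is true.
  w2 (successors {w1, w4, w5}): φ is true.
  w3 (successors {w6}): φ is true.
  w4 (successors {w0, w3, w4}): φ is true.
  w5 (successors {w0, w4}): φ is true.
  w6 (successors {w0, w5}): φ is true.
For instance, at w3:
  At w3: <>~r requires ~r at some successor in {w6}.
    ~r holds at w6, so <>~r is true at w3.
Satisfying worlds: {w0, w1, w2, w3, w4, w5, w6}

w0, w1, w2, w3, w4, w5, w6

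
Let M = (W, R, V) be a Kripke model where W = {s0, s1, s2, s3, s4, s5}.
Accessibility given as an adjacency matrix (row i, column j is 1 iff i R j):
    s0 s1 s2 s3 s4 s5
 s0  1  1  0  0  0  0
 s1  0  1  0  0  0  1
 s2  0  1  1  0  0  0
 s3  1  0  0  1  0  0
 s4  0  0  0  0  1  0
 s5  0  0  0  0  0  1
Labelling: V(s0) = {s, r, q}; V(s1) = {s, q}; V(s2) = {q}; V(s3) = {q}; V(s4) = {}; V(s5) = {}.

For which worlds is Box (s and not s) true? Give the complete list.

none

Let φ = Box (s and not s). Evaluate φ at each world:
  s0 (successors {s0, s1}): φ is false.
  s1 (successors {s1, s5}): φ is false.
  s2 (successors {s1, s2}): φ is false.
  s3 (successors {s0, s3}): φ is false.
  s4 (successors {s4}): φ is false.
  s5 (successors {s5}): φ is false.
For instance, at s1:
  At s1: Box (s and not s) requires s and not s at every successor {s1, s5}.
    s and not s fails at s1, so Box (s and not s) is false at s1.
Satisfying worlds: none.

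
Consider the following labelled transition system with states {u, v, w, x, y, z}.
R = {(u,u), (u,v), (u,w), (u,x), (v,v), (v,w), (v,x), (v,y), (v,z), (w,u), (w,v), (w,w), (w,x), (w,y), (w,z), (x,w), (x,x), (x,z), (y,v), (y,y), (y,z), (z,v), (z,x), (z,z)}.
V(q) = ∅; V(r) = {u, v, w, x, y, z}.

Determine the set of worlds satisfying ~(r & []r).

Let φ = ~(r & []r). Evaluate φ at each world:
  u (successors {u, v, w, x}): φ is false.
  v (successors {v, w, x, y, z}): φ is false.
  w (successors {u, v, w, x, y, z}): φ is false.
  x (successors {w, x, z}): φ is false.
  y (successors {v, y, z}): φ is false.
  z (successors {v, x, z}): φ is false.
For instance, at v:
  At v: r & []r is true, so ~(r & []r) is false.
    At v: r is true, []r is true, so r & []r is true.
      At v: []r requires r at every successor {v, w, x, y, z}.
        At v: r is true.
        At w: r is true.
        At x: r is true.
        At y: r is true.
        At z: r is true.
      So []r is true at v.
Satisfying worlds: none.

none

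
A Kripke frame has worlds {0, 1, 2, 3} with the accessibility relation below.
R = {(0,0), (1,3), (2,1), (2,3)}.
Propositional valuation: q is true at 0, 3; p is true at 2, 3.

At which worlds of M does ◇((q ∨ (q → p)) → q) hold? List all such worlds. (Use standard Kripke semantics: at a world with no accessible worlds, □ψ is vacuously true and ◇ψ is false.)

Recall that ◇ψ holds at a world iff ψ holds at some accessible world.
Let φ = ◇((q ∨ (q → p)) → q). Evaluate φ at each world:
  0 (successors {0}): φ is true.
  1 (successors {3}): φ is true.
  2 (successors {1, 3}): φ is true.
  3 (successors ∅): φ is false.
For instance, at 0:
  At 0: ◇((q ∨ (q → p)) → q) requires (q ∨ (q → p)) → q at some successor in {0}.
    (q ∨ (q → p)) → q holds at 0, so ◇((q ∨ (q → p)) → q) is true at 0.
Satisfying worlds: {0, 1, 2}

0, 1, 2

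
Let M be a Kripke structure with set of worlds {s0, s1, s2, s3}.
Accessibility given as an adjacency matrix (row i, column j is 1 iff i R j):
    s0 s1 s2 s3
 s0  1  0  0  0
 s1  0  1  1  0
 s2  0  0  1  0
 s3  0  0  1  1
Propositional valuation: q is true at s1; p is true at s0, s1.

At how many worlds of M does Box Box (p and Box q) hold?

Let φ = Box Box (p and Box q). Evaluate φ at each world:
  s0 (successors {s0}): φ is false.
  s1 (successors {s1, s2}): φ is false.
  s2 (successors {s2}): φ is false.
  s3 (successors {s2, s3}): φ is false.
For instance, at s1:
  At s1: Box Box (p and Box q) requires Box (p and Box q) at every successor {s1, s2}.
    Box (p and Box q) fails at s1, so Box Box (p and Box q) is false at s1.
      At s1: Box (p and Box q) requires p and Box q at every successor {s1, s2}.
        p and Box q fails at s1, so Box (p and Box q) is false at s1.
Satisfying worlds: none.

0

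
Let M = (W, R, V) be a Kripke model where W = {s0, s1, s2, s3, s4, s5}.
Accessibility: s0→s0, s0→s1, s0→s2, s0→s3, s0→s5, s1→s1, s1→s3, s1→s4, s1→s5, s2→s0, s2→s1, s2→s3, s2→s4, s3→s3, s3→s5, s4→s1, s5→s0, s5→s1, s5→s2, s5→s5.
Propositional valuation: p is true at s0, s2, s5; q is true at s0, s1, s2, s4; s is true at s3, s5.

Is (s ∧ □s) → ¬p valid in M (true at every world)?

Yes

Let φ = (s ∧ □s) → ¬p. Evaluate φ at each world:
  s0 (successors {s0, s1, s2, s3, s5}): φ is true.
  s1 (successors {s1, s3, s4, s5}): φ is true.
  s2 (successors {s0, s1, s3, s4}): φ is true.
  s3 (successors {s3, s5}): φ is true.
  s4 (successors {s1}): φ is true.
  s5 (successors {s0, s1, s2, s5}): φ is true.
For instance, at s5:
  At s5: s ∧ □s is false, ¬p is false, so (s ∧ □s) → ¬p is true.
    At s5: s is true, □s is false, so s ∧ □s is false.
      At s5: □s requires s at every successor {s0, s1, s2, s5}.
        s fails at s0, so □s is false at s5.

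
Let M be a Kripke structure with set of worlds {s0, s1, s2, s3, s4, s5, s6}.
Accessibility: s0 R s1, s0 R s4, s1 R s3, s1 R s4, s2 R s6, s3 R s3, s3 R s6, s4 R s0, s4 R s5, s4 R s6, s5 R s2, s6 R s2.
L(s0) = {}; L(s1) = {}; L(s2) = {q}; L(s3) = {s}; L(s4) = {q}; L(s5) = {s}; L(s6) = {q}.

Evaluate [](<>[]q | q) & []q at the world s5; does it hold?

Yes

At s5: [](<>[]q | q) is true, []q is true, so [](<>[]q | q) & []q is true.
  At s5: [](<>[]q | q) requires <>[]q | q at every successor {s2}.
      At s2: <>[]q is true, q is true, so <>[]q | q is true.
  So [](<>[]q | q) is true at s5.
  At s5: []q requires q at every successor {s2}.
    At s2: q is true.
  So []q is true at s5.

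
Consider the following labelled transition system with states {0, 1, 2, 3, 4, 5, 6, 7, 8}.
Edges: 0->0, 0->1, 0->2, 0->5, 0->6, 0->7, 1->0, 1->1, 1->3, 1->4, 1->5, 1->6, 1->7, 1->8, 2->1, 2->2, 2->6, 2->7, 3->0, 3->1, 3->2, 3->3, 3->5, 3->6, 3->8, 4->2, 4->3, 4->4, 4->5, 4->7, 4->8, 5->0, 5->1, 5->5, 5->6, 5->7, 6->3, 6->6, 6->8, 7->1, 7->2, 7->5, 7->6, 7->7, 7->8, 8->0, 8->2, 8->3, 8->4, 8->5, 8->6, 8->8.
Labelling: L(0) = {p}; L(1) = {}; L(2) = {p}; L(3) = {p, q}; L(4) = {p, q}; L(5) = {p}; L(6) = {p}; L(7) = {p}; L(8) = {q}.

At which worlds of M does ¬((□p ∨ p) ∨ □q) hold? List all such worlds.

1, 8

Recall that □ψ holds at a world iff ψ holds at every accessible world, and ◇ψ holds iff ψ holds at some accessible world.
Let φ = ¬((□p ∨ p) ∨ □q). Evaluate φ at each world:
  0 (successors {0, 1, 2, 5, 6, 7}): φ is false.
  1 (successors {0, 1, 3, 4, 5, 6, 7, 8}): φ is true.
  2 (successors {1, 2, 6, 7}): φ is false.
  3 (successors {0, 1, 2, 3, 5, 6, 8}): φ is false.
  4 (successors {2, 3, 4, 5, 7, 8}): φ is false.
  5 (successors {0, 1, 5, 6, 7}): φ is false.
  6 (successors {3, 6, 8}): φ is false.
  7 (successors {1, 2, 5, 6, 7, 8}): φ is false.
  8 (successors {0, 2, 3, 4, 5, 6, 8}): φ is true.
For instance, at 1:
  At 1: (□p ∨ p) ∨ □q is false, so ¬((□p ∨ p) ∨ □q) is true.
    At 1: □p ∨ p is false, □q is false, so (□p ∨ p) ∨ □q is false.
      At 1: □p is false, p is false, so □p ∨ p is false.
      At 1: □q requires q at every successor {0, 1, 3, 4, 5, 6, 7, 8}.
        q fails at 0, so □q is false at 1.
Satisfying worlds: {1, 8}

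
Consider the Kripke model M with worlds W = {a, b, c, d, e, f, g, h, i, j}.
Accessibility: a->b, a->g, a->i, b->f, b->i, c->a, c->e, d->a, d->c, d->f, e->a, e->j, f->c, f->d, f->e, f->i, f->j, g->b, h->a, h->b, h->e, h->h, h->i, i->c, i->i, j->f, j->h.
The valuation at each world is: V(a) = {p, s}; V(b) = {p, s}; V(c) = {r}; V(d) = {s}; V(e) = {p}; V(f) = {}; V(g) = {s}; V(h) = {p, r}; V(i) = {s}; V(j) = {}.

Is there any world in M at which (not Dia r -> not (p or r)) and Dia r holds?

Let φ = (not Dia r -> not (p or r)) and Dia r. Evaluate φ at each world:
  a (successors {b, g, i}): φ is false.
  b (successors {f, i}): φ is false.
  c (successors {a, e}): φ is false.
  d (successors {a, c, f}): φ is true.
  e (successors {a, j}): φ is false.
  f (successors {c, d, e, i, j}): φ is true.
  g (successors {b}): φ is false.
  h (successors {a, b, e, h, i}): φ is true.
  i (successors {c, i}): φ is true.
  j (successors {f, h}): φ is true.
Detail at d (witness):
  At d: not Dia r -> not (p or r) is true, Dia r is true, so (not Dia r -> not (p or r)) and Dia r is true.
    At d: not Dia r is false, not (p or r) is true, so not Dia r -> not (p or r) is true.
      At d: Dia r is true, so not Dia r is false.
    At d: Dia r requires r at some successor in {a, c, f}.
      r holds at c, so Dia r is true at d.

Yes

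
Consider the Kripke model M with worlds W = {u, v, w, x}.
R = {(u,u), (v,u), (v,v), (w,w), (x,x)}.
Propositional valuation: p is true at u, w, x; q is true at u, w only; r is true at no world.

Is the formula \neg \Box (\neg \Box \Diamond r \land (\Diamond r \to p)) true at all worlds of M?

Let φ = \neg \Box (\neg \Box \Diamond r \land (\Diamond r \to p)). Evaluate φ at each world:
  u (successors {u}): φ is false.
  v (successors {u, v}): φ is false.
  w (successors {w}): φ is false.
  x (successors {x}): φ is false.
Detail at u (counterexample):
  At u: \Box (\neg \Box \Diamond r \land (\Diamond r \to p)) is true, so \neg \Box (\neg \Box \Diamond r \land (\Diamond r \to p)) is false.
    At u: \Box (\neg \Box \Diamond r \land (\Diamond r \to p)) requires \neg \Box \Diamond r \land (\Diamond r \to p) at every successor {u}.
      At u: \neg \Box \Diamond r \land (\Diamond r \to p) is true.
    So \Box (\neg \Box \Diamond r \land (\Diamond r \to p)) is true at u.

No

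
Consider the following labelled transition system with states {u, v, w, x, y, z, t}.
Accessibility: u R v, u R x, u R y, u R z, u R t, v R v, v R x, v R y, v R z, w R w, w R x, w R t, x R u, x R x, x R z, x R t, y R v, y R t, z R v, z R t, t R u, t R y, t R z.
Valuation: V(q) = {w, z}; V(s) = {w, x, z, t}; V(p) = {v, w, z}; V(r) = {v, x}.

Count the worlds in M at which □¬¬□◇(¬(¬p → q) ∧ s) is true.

2

Recall that □ψ holds at a world iff ψ holds at every accessible world, and ◇ψ holds iff ψ holds at some accessible world.
Let φ = □¬¬□◇(¬(¬p → q) ∧ s). Evaluate φ at each world:
  u (successors {v, x, y, z, t}): φ is false.
  v (successors {v, x, y, z}): φ is false.
  w (successors {w, x, t}): φ is false.
  x (successors {u, x, z, t}): φ is false.
  y (successors {v, t}): φ is true.
  z (successors {v, t}): φ is true.
  t (successors {u, y, z}): φ is false.
For instance, at y:
  At y: □¬¬□◇(¬(¬p → q) ∧ s) requires ¬¬□◇(¬(¬p → q) ∧ s) at every successor {v, t}.
      At v: ¬□◇(¬(¬p → q) ∧ s) is false, so ¬¬□◇(¬(¬p → q) ∧ s) is true.
      At t: ¬□◇(¬(¬p → q) ∧ s) is false, so ¬¬□◇(¬(¬p → q) ∧ s) is true.
  So □¬¬□◇(¬(¬p → q) ∧ s) is true at y.
Satisfying worlds: {y, z}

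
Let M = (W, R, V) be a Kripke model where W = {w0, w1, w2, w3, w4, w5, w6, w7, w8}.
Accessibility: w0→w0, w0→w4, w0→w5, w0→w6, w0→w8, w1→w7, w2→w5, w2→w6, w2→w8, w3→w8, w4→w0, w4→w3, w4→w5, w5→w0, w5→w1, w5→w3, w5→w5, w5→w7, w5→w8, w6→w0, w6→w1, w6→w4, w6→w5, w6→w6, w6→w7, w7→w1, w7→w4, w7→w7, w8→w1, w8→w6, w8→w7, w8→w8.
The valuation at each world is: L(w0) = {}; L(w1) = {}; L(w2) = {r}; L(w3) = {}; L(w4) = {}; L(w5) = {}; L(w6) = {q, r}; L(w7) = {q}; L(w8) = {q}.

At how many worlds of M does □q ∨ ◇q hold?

Let φ = □q ∨ ◇q. Evaluate φ at each world:
  w0 (successors {w0, w4, w5, w6, w8}): φ is true.
  w1 (successors {w7}): φ is true.
  w2 (successors {w5, w6, w8}): φ is true.
  w3 (successors {w8}): φ is true.
  w4 (successors {w0, w3, w5}): φ is false.
  w5 (successors {w0, w1, w3, w5, w7, w8}): φ is true.
  w6 (successors {w0, w1, w4, w5, w6, w7}): φ is true.
  w7 (successors {w1, w4, w7}): φ is true.
  w8 (successors {w1, w6, w7, w8}): φ is true.
For instance, at w5:
  At w5: □q is false, ◇q is true, so □q ∨ ◇q is true.
    At w5: □q requires q at every successor {w0, w1, w3, w5, w7, w8}.
      q fails at w0, so □q is false at w5.
    At w5: ◇q requires q at some successor in {w0, w1, w3, w5, w7, w8}.
      q holds at w7, so ◇q is true at w5.
Satisfying worlds: {w0, w1, w2, w3, w5, w6, w7, w8}

8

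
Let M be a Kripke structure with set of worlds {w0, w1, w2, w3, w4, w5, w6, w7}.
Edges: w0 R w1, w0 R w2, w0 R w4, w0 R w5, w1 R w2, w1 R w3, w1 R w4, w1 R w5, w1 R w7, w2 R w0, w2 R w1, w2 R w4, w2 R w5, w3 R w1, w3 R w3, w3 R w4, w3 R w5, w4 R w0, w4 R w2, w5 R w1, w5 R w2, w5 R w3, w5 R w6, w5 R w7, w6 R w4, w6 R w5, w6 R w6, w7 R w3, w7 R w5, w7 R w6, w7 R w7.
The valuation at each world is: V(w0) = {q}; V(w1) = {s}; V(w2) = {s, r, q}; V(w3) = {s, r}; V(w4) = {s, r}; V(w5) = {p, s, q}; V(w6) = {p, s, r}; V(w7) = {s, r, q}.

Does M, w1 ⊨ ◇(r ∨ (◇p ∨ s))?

At w1: ◇(r ∨ (◇p ∨ s)) requires r ∨ (◇p ∨ s) at some successor in {w2, w3, w4, w5, w7}.
  r ∨ (◇p ∨ s) holds at w2, so ◇(r ∨ (◇p ∨ s)) is true at w1.
    At w2: r is true, ◇p ∨ s is true, so r ∨ (◇p ∨ s) is true.
      At w2: ◇p is true, s is true, so ◇p ∨ s is true.

Yes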